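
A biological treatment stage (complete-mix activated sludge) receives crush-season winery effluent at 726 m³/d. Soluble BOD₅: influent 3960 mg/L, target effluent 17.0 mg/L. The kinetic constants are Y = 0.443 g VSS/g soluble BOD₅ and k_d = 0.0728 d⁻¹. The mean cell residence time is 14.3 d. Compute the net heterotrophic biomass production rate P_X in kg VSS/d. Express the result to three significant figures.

Correct the yield for decay: Y_obs = Y/(1 + k_d θ_c) = 0.443 / (1 + 0.0728 × 14.3) = 0.443 / 2.041 = 0.2170.
Q·(S₀ − S) = 726 × (3960 − 17.0) × 10⁻³ = 2863 kg/d removed.
Biomass produced: P_X = Y_obs·Q·ΔS = 0.2170 × 2863 ≈ 621.3 kg VSS/d.

P_X ≈ 621 kg VSS/d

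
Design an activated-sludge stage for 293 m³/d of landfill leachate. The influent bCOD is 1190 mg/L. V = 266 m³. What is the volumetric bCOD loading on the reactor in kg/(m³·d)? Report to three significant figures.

L_v = Q S₀ / V = 293 × 1190 × 10⁻³ / 266.0 = 1.311 kg/(m³·d).

L_v ≈ 1.31 kg bCOD/(m³·d)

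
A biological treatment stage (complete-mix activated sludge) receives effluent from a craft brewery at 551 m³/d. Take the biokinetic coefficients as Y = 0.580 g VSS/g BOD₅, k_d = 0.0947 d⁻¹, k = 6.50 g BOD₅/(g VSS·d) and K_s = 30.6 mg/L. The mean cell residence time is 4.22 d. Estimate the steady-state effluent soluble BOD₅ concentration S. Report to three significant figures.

For a completely mixed reactor with recycle the Lawrence–McCarty relation gives S = K_s·(1 + k_d·θ_c) / [θ_c·(Y·k − k_d) − 1] = 30.6 × (1 + 0.0947 × 4.22) / [4.22 × (0.580 × 6.50 − 0.0947) − 1] = 42.83 / 14.51 = 2.952 mg/L.

S ≈ 2.95 mg/L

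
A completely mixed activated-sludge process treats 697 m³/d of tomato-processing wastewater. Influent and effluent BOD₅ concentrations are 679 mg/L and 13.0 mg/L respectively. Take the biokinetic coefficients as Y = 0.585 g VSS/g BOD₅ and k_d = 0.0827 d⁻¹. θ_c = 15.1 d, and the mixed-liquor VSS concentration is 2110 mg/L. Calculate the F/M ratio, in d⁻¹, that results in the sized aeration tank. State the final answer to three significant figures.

F/M ≈ 0.260 d⁻¹

Rearranging the biomass balance for a CMAS with decay, V = Y·Q·ΔS·θ_c / [X·(1+k_d θ_c)] = 0.585 × 697 × (679 − 13.0) × 15.1 / [2110 × (1 + 0.0827 × 15.1)] = 4.1×10^6 / 4745 = 864.2 m³.
F/M = Q·S₀ / (V·X) = 697 × 679 / (864.2 × 2110) = 0.2595 g BOD₅·(g VSS·d)⁻¹.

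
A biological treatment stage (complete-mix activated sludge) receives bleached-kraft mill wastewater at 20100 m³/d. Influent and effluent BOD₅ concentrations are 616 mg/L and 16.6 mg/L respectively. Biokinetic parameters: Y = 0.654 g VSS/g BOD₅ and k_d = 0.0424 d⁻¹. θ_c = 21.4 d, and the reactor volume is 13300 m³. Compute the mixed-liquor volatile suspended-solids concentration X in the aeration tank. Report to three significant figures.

X ≈ 6650 mg/L

X = Y·Q·ΔS·θ_c / [V·(1 + k_d θ_c)] = 0.654 × 20100 × (616 − 16.6) × 21.4 / [13300 × (1 + 0.0424 × 21.4)] = 6647 mg/L.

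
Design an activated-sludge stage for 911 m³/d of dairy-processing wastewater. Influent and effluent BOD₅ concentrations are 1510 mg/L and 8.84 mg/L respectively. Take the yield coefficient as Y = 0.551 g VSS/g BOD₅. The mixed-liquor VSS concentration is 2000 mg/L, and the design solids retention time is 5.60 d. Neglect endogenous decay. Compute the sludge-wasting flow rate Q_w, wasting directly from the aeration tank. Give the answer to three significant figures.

Q_w ≈ 377 m³/d

Biomass mass balance (decay neglected): V·X = Y·Q·(S₀ − S)·θ_c, so V = 0.551 × 911 × (1510 − 8.84) × 5.60 / 2000 = 2110 m³.
Wasting from the aeration tank: Q_w = V / θ_c = 2110 / 5.60 = 376.8 m³/d.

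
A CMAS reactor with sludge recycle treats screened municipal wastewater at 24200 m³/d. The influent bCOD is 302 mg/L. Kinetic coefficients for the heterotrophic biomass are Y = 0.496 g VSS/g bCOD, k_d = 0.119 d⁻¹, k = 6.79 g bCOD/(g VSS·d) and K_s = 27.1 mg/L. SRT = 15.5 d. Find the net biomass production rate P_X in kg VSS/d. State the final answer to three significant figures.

For a completely mixed reactor with recycle the Lawrence–McCarty relation gives S = K_s·(1 + k_d·θ_c) / [θ_c·(Y·k − k_d) − 1] = 27.1 × (1 + 0.119 × 15.5) / [15.5 × (0.496 × 6.79 − 0.119) − 1] = 77.09 / 49.36 = 1.562 mg/L.
The observed yield is Y_obs = Y/(1 + k_d·θ_c) = 0.496 / (1 + 0.119 × 15.5) = 0.496 / 2.845 = 0.1744 g VSS per g bCOD removed.
Mass of bCOD removed per day: Q(S₀ − S) = 24200 × 300.4 g/m³ = 7271 kg/d.
P_X = Y_obs · Q(S₀ − S) = 0.1744 × 7271 = 1268 kg VSS/d.

P_X ≈ 1270 kg VSS/d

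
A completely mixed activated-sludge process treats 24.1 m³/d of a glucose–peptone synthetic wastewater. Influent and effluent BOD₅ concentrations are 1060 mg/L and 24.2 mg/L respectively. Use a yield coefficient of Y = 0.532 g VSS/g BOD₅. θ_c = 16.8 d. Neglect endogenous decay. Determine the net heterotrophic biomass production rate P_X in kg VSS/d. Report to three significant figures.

With endogenous decay neglected, the observed yield equals the true yield: Y_obs = Y = 0.532 g VSS/g BOD₅.
ΔS = 1060 − 24.2 = 1036 mg/L, so the substrate removal rate is 24.1 × 1036/1000 = 24.96 kg BOD₅/d.
So the net sludge growth is P_X = 0.5320 × 24.96 = 13.28 kg VSS/d.

P_X ≈ 13.3 kg VSS/d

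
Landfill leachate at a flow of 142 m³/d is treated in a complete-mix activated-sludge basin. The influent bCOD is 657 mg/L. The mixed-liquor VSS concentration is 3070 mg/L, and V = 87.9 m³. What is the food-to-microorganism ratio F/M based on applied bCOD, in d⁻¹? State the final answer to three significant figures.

F/M ≈ 0.346 d⁻¹

F/M = Q·S₀ / (V·X) = 142 × 657 / (87.90 × 3070) = 0.3457 g bCOD·(g VSS·d)⁻¹.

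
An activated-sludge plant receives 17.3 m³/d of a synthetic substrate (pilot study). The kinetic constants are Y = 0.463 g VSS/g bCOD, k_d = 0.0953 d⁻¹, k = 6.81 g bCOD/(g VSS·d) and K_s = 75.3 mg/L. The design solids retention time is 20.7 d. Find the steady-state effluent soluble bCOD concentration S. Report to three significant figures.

S ≈ 3.59 mg/L

From the Monod/SRT balance for a CMAS, S = K_s·(1+k_d θ_c)/[θ_c·(Y k − k_d) − 1] = 75.3 × (1 + 0.0953 × 20.7) / [20.7 × (0.463 × 6.81 − 0.0953) − 1] = 223.8 / 62.30 = 3.593 mg/L.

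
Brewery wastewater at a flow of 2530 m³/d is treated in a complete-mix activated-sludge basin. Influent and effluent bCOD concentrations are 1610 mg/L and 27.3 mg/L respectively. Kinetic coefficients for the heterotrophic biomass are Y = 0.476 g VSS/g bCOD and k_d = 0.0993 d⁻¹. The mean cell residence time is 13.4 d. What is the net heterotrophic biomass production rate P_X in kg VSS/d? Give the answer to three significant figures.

P_X ≈ 818 kg VSS/d

The observed yield is Y_obs = Y/(1 + k_d·θ_c) = 0.476 / (1 + 0.0993 × 13.4) = 0.476 / 2.331 = 0.2042 g VSS per g bCOD removed.
Substrate removed = Q·(S₀ − S) = 2530 m³/d × (1610 − 27.3) g/m³ = 4×10^6 g/d = 4004 kg/d.
So the net sludge growth is P_X = 0.2042 × 4004 = 817.8 kg VSS/d.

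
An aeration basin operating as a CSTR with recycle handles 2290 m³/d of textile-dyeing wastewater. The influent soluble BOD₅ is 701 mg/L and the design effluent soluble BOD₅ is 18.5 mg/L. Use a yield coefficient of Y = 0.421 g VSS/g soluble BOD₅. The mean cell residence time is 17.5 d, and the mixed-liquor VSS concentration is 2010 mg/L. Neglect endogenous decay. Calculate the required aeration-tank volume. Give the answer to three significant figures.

With k_d = 0 the design equation reduces to V = Y Q (S₀−S) θ_c / X = 0.421 × 2290 × (701 − 18.5) × 17.5 / 2010 = 5729 m³.

V ≈ 5730 m³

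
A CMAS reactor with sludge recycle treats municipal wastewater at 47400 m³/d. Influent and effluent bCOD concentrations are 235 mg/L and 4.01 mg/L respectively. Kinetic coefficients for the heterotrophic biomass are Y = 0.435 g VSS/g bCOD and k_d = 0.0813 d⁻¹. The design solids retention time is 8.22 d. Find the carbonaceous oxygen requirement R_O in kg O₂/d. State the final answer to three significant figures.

Y_obs = Y / (1 + k_d θ_c) = 0.435 / (1 + 0.0813 × 8.22) = 0.435 / 1.668 = 0.2607.
Substrate removed = Q·(S₀ − S) = 47400 m³/d × (235 − 4.01) g/m³ = 1.09×10^7 g/d = 10949 kg/d.
Net sludge production P_X = 0.2607 × 10949 = 2855 kg VSS/d.
Carbonaceous O₂ demand = substrate oxidised − cell-mass equivalent = 10949 − 1.42 × 2855 = 6895 kg O₂/d.

R_O ≈ 6890 kg O₂/d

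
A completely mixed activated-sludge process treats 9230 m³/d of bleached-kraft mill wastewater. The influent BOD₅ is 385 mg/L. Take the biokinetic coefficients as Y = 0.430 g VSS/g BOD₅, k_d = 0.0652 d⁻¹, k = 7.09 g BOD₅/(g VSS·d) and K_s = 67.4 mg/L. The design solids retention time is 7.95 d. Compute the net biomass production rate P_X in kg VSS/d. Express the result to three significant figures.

Effluent substrate depends only on kinetics and SRT: S = K_s(1 + k_d θ_c) / [θ_c(Yk − k_d) − 1] = 67.4 × (1 + 0.0652 × 7.95) / [7.95 × (0.430 × 7.09 − 0.0652) − 1] = 102.3 / 22.72 = 4.504 mg/L.
Y_obs = Y / (1 + k_d θ_c) = 0.430 / (1 + 0.0652 × 7.95) = 0.430 / 1.518 = 0.2832.
Q·(S₀ − S) = 9230 × (385 − 4.50) × 10⁻³ = 3512 kg/d removed.
P_X = Y_obs · Q(S₀ − S) = 0.2832 × 3512 = 994.6 kg VSS/d.

P_X ≈ 995 kg VSS/d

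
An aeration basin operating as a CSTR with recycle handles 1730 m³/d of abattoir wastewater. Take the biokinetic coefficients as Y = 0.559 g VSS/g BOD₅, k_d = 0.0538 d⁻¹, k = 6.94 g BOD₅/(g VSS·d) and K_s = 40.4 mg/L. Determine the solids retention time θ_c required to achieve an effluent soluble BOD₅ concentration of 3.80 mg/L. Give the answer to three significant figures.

θ_c ≈ 3.57 d

From 1/θ_c = Y·k·S/(K_s + S) − k_d: Y·k·S/(K_s+S) = 0.559 × 6.94 × 3.80 / (40.4 + 3.80) = 0.3335 d⁻¹.
1/θ_c = 0.3335 − 0.0538 = 0.2797 d⁻¹, so θ_c = 3.575 d.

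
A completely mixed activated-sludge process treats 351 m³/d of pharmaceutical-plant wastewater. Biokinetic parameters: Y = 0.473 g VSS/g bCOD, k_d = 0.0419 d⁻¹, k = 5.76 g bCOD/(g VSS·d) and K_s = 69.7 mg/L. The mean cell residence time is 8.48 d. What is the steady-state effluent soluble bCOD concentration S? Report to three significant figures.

For a completely mixed reactor with recycle the Lawrence–McCarty relation gives S = K_s·(1 + k_d·θ_c) / [θ_c·(Y·k − k_d) − 1] = 69.7 × (1 + 0.0419 × 8.48) / [8.48 × (0.473 × 5.76 − 0.0419) − 1] = 94.47 / 21.75 = 4.344 mg/L.

S ≈ 4.34 mg/L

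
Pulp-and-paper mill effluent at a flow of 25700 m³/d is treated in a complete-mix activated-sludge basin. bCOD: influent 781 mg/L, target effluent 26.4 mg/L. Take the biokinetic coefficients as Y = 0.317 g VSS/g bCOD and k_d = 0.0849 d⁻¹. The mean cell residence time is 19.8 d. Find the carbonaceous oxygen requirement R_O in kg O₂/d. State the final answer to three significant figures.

R_O ≈ 16100 kg O₂/d

Observed yield with endogenous decay: Y_obs = Y / (1 + k_d·θ_c) = 0.317 / (1 + 0.0849 × 19.8) = 0.317 / 2.681 = 0.1182 g VSS/g bCOD.
ΔS = 781 − 26.4 = 754.6 mg/L, so the substrate removal rate is 25700 × 754.6/1000 = 19393 kg bCOD/d.
Biomass synthesised: P_X = Y_obs × 19393 = 2293 kg VSS/d.
Carbonaceous O₂ demand = substrate oxidised − cell-mass equivalent = 19393 − 1.42 × 2293 = 16137 kg O₂/d.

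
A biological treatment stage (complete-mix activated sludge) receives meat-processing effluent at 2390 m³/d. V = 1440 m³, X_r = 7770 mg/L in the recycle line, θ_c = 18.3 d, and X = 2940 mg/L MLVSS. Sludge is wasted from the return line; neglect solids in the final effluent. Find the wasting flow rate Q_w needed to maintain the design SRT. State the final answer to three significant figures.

Q_w ≈ 29.8 m³/d

θ_c = V·X/(Q_w·X_r) when wasting from the recycle, so Q_w = V·X/(θ_c·X_r) = 1440 × 2940 / (18.3 × 7770) = 29.77 m³/d.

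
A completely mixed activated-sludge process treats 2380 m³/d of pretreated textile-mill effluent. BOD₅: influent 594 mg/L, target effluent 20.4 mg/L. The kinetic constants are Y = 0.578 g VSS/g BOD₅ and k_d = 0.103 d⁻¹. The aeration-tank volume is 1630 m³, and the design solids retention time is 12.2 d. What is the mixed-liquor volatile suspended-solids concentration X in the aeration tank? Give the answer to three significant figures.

X ≈ 2620 mg/L

From V·X·(1 + k_d·θ_c) = Y·Q·(S₀ − S)·θ_c: X = 0.578 × 2380 × (594 − 20.4) × 12.2 / [1630 × (1 + 0.103 × 12.2)] = 2617 mg/L.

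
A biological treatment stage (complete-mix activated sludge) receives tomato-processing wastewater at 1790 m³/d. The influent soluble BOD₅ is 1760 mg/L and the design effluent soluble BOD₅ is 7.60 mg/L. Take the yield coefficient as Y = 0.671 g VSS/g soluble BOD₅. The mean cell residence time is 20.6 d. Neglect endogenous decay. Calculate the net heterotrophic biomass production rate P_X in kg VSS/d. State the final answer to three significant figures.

P_X ≈ 2100 kg VSS/d

With endogenous decay neglected, the observed yield equals the true yield: Y_obs = Y = 0.671 g VSS/g soluble BOD₅.
Substrate removed = Q·(S₀ − S) = 1790 m³/d × (1760 − 7.60) g/m³ = 3.14×10^6 g/d = 3137 kg/d.
P_X = Y_obs · Q(S₀ − S) = 0.6710 × 3137 = 2105 kg VSS/d.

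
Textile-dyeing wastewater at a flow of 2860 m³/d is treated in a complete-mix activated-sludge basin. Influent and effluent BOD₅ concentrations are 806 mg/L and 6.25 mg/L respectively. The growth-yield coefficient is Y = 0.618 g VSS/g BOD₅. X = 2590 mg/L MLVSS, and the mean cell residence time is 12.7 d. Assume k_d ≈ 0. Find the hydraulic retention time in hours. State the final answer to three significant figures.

τ ≈ 58.2 h

Biomass mass balance (decay neglected): V·X = Y·Q·(S₀ − S)·θ_c, so V = 0.618 × 2860 × (806 − 6.25) × 12.7 / 2590 = 6931 m³.
HRT = V/Q = 6931 m³ / 2860 m³·d⁻¹ = 2.424 d × 24 = 58.16 h.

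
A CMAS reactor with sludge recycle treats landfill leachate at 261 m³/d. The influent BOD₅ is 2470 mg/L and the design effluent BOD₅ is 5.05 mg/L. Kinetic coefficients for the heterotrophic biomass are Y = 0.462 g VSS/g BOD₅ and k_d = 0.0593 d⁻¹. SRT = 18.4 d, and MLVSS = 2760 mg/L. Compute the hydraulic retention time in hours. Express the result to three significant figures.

τ ≈ 87.1 h

From the SRT design equation V = Y Q (S₀−S) θ_c / [X (1 + k_d θ_c)] = 0.462 × 261 × (2470 − 5.05) × 18.4 / [2760 × (1 + 0.0593 × 18.4)] = 5.47×10^6 / 5771 = 947.6 m³.
HRT = V/Q = 947.6 m³ / 261 m³·d⁻¹ = 3.631 d × 24 = 87.13 h.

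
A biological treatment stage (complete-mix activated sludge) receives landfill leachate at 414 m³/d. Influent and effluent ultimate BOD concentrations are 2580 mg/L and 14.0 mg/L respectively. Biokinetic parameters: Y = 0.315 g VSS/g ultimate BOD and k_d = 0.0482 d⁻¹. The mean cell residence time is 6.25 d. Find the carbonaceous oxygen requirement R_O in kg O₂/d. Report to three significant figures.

Correct the yield for decay: Y_obs = Y/(1 + k_d θ_c) = 0.315 / (1 + 0.0482 × 6.25) = 0.315 / 1.301 = 0.2421.
Mass of ultimate BOD removed per day: Q(S₀ − S) = 414 × 2566 g/m³ = 1062 kg/d.
Net sludge production P_X = 0.2421 × 1062 = 257.2 kg VSS/d.
R_O = Q·(S₀ − S) − 1.42·P_X = 1062 − 1.42 × 257.2 = 697.2 kg O₂/d.

R_O ≈ 697 kg O₂/d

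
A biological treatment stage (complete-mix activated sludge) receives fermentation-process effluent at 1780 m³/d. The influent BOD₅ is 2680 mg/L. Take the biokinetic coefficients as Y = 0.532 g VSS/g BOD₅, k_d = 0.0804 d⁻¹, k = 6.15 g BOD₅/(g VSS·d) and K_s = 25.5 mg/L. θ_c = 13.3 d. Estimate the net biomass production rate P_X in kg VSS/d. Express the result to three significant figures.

For a completely mixed reactor with recycle the Lawrence–McCarty relation gives S = K_s·(1 + k_d·θ_c) / [θ_c·(Y·k − k_d) − 1] = 25.5 × (1 + 0.0804 × 13.3) / [13.3 × (0.532 × 6.15 − 0.0804) − 1] = 52.77 / 41.45 = 1.273 mg/L.
The observed yield is Y_obs = Y/(1 + k_d·θ_c) = 0.532 / (1 + 0.0804 × 13.3) = 0.532 / 2.069 = 0.2571 g VSS per g BOD₅ removed.
ΔS = 2680 − 1.27 = 2679 mg/L, so the substrate removal rate is 1780 × 2679/1000 = 4768 kg BOD₅/d.
So the net sludge growth is P_X = 0.2571 × 4768 = 1226 kg VSS/d.

P_X ≈ 1230 kg VSS/d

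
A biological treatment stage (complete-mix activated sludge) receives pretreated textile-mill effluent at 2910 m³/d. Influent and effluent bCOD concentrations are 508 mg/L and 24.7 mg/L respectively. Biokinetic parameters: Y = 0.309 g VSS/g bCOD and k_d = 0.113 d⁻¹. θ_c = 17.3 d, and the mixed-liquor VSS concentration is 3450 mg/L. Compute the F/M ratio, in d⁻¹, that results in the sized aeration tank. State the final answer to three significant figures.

Steady-state biomass mass balance: V·X·(1 + k_d·θ_c) = Y·Q·(S₀ − S)·θ_c, so V = 0.309 × 2910 × (508 − 24.7) × 17.3 / [3450 × (1 + 0.113 × 17.3)] = 7.52×10^6 / 10194 = 737.5 m³.
Food-to-microorganism ratio F/M = Q S₀ / (V X) = 2910 × 508 / (737.5 × 3450) = 0.5810 d⁻¹.

F/M ≈ 0.581 d⁻¹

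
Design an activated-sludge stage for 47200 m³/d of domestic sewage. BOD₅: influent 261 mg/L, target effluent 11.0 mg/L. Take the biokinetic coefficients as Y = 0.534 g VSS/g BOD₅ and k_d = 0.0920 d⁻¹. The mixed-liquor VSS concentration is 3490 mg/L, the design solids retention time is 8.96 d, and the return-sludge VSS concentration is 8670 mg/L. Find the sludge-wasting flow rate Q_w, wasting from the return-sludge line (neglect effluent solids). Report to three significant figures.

Q_w ≈ 398 m³/d

From the SRT design equation V = Y Q (S₀−S) θ_c / [X (1 + k_d θ_c)] = 0.534 × 47200 × (261 − 11.0) × 8.96 / [3490 × (1 + 0.0920 × 8.96)] = 5.65×10^7 / 6367 = 8868 m³.
θ_c = V·X/(Q_w·X_r) when wasting from the recycle, so Q_w = V·X/(θ_c·X_r) = 8868 × 3490 / (8.96 × 8670) = 398.4 m³/d.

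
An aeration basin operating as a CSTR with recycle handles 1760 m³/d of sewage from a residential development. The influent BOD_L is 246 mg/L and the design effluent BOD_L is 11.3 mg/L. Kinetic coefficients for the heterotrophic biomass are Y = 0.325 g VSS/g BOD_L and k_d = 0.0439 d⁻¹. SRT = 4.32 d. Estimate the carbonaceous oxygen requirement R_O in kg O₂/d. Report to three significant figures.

The observed yield is Y_obs = Y/(1 + k_d·θ_c) = 0.325 / (1 + 0.0439 × 4.32) = 0.325 / 1.190 = 0.2732 g VSS per g BOD_L removed.
Mass of BOD_L removed per day: Q(S₀ − S) = 1760 × 234.7 g/m³ = 413.1 kg/d.
Net sludge production P_X = 0.2732 × 413.1 = 112.8 kg VSS/d.
R_O = Q·ΔS − 1.42 P_X = 413.1 − 160.2 = 252.8 kg O₂/d.

R_O ≈ 253 kg O₂/d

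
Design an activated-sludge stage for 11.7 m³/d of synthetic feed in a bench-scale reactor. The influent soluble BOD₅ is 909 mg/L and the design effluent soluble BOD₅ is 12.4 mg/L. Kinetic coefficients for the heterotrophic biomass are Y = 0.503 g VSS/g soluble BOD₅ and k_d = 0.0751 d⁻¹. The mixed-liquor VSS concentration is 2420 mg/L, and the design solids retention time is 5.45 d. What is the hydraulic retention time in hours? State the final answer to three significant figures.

τ ≈ 17.3 h

Steady-state biomass mass balance: V·X·(1 + k_d·θ_c) = Y·Q·(S₀ − S)·θ_c, so V = 0.503 × 11.7 × (909 − 12.4) × 5.45 / [2420 × (1 + 0.0751 × 5.45)] = 2.88×10^4 / 3410 = 8.432 m³.
Hydraulic retention time τ = V/Q = 8.432 / 11.7 = 0.7207 d = 17.30 h.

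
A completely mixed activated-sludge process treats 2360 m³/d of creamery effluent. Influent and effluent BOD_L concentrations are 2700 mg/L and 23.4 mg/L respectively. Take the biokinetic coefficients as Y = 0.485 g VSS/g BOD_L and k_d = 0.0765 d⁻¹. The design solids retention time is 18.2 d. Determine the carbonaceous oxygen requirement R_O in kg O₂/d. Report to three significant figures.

R_O ≈ 4500 kg O₂/d

Observed yield with endogenous decay: Y_obs = Y / (1 + k_d·θ_c) = 0.485 / (1 + 0.0765 × 18.2) = 0.485 / 2.392 = 0.2027 g VSS/g BOD_L.
ΔS = 2700 − 23.4 = 2677 mg/L, so the substrate removal rate is 2360 × 2677/1000 = 6317 kg BOD_L/d.
Biomass synthesised: P_X = Y_obs × 6317 = 1281 kg VSS/d.
R_O = Q·ΔS − 1.42 P_X = 6317 − 1818 = 4498 kg O₂/d.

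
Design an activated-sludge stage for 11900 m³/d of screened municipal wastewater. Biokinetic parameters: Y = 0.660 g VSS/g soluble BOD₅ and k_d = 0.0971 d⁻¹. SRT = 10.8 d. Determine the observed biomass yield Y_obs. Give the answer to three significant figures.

Correct the yield for decay: Y_obs = Y/(1 + k_d θ_c) = 0.660 / (1 + 0.0971 × 10.8) = 0.660 / 2.049 = 0.3222.

Y_obs ≈ 0.322 g VSS/g soluble BOD₅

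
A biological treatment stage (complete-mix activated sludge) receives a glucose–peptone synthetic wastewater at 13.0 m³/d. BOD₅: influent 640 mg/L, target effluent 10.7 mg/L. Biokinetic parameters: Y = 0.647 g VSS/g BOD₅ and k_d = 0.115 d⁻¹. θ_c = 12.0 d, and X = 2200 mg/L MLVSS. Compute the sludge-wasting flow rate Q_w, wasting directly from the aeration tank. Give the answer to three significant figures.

Q_w ≈ 1.01 m³/d

From the SRT design equation V = Y Q (S₀−S) θ_c / [X (1 + k_d θ_c)] = 0.647 × 13.0 × (640 − 10.7) × 12.0 / [2200 × (1 + 0.115 × 12.0)] = 6.35×10^4 / 5236 = 12.13 m³.
Wasting from the aeration tank: Q_w = V / θ_c = 12.13 / 12.0 = 1.011 m³/d.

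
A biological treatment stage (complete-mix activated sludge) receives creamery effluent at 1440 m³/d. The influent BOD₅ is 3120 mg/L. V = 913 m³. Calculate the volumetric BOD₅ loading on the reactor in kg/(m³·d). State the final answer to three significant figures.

Applied BOD₅ load per unit volume = Q·S₀/V = (1440 × 3120/1000)/913.0 = 4.921 kg BOD₅·m⁻³·d⁻¹.

L_v ≈ 4.92 kg BOD₅/(m³·d)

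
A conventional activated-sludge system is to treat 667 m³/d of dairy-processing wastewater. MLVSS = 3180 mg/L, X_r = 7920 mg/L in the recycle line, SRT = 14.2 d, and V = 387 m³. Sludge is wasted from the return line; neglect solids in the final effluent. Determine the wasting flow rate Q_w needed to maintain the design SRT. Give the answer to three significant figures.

Wasting from the return line (neglecting effluent solids): Q_w = V·X / (θ_c·X_r) = 387.0 × 3180 / (14.2 × 7920) = 10.94 m³/d.

Q_w ≈ 10.9 m³/d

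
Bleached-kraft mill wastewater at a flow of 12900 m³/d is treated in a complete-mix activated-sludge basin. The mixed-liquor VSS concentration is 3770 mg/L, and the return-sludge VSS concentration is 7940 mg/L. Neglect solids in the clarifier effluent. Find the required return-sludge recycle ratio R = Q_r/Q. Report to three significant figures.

R ≈ 0.904

Mass balance around the secondary clarifier (neglecting effluent solids): R = X / (X_r − X) = 3770 / (7940 − 3770) = 0.9041.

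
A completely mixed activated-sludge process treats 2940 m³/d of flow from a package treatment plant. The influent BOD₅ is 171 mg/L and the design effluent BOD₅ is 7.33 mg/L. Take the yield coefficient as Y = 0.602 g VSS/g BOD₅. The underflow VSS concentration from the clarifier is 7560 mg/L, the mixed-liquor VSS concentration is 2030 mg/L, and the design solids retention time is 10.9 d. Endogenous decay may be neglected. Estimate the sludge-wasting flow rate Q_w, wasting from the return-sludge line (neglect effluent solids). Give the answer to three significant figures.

Q_w ≈ 38.3 m³/d

Biomass mass balance (decay neglected): V·X = Y·Q·(S₀ − S)·θ_c, so V = 0.602 × 2940 × (171 − 7.33) × 10.9 / 2030 = 1555 m³.
Q_w = (V·X)/(θ_c X_r) = 1555 × 2030 / (10.9 × 7560) = 38.32 m³/d.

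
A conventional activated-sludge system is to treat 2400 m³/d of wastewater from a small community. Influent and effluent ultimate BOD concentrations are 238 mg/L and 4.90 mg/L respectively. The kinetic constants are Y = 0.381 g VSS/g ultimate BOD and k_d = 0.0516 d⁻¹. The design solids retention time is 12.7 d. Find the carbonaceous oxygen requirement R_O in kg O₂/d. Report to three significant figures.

R_O ≈ 377 kg O₂/d

Y_obs = Y / (1 + k_d θ_c) = 0.381 / (1 + 0.0516 × 12.7) = 0.381 / 1.655 = 0.2302.
Mass of ultimate BOD removed per day: Q(S₀ − S) = 2400 × 233.1 g/m³ = 559.4 kg/d.
P_X = Y_obs·Q·(S₀ − S) = 0.2302 × 559.4 = 128.8 kg VSS/d.
R_O = Q·(S₀ − S) − 1.42·P_X = 559.4 − 1.42 × 128.8 = 376.6 kg O₂/d.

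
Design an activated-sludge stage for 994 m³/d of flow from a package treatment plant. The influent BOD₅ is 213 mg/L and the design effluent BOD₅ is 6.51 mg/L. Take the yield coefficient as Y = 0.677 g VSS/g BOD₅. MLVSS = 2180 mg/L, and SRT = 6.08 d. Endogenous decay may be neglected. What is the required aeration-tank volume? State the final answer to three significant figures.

V ≈ 388 m³

V·X = Y·Q·ΔS·θ_c gives V = 0.677 × 994 × (213 − 6.51) × 6.08 / 2180 = 387.5 m³.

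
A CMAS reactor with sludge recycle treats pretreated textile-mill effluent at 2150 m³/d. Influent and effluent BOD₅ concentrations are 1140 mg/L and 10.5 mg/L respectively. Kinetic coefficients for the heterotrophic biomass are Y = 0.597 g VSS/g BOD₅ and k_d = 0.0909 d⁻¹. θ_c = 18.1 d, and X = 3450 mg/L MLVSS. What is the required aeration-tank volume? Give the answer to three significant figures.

Rearranging the biomass balance for a CMAS with decay, V = Y·Q·ΔS·θ_c / [X·(1+k_d θ_c)] = 0.597 × 2150 × (1140 − 10.5) × 18.1 / [3450 × (1 + 0.0909 × 18.1)] = 2.62×10^7 / 9126 = 2875 m³.

V ≈ 2880 m³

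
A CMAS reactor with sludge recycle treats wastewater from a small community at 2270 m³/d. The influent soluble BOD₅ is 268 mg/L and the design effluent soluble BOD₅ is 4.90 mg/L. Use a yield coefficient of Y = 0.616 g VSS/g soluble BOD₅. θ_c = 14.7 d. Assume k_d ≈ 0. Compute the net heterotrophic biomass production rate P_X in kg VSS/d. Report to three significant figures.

P_X ≈ 368 kg VSS/d

No decay correction is needed, so Y_obs = Y = 0.616.
Substrate removed = Q·(S₀ − S) = 2270 m³/d × (268 − 4.90) g/m³ = 5.97×10^5 g/d = 597.2 kg/d.
P_X = Y_obs · Q(S₀ − S) = 0.6160 × 597.2 = 367.9 kg VSS/d.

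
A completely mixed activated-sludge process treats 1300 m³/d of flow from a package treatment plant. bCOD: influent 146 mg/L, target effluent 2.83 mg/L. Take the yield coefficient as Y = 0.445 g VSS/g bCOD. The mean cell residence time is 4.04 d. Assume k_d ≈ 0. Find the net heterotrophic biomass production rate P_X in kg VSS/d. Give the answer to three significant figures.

P_X ≈ 82.8 kg VSS/d

With endogenous decay neglected, the observed yield equals the true yield: Y_obs = Y = 0.445 g VSS/g bCOD.
Substrate removed = Q·(S₀ − S) = 1300 m³/d × (146 − 2.83) g/m³ = 1.86×10^5 g/d = 186.1 kg/d.
Net biomass production P_X = Y_obs × Q·(S₀ − S) = 0.4450 × 186.1 = 82.82 kg VSS/d.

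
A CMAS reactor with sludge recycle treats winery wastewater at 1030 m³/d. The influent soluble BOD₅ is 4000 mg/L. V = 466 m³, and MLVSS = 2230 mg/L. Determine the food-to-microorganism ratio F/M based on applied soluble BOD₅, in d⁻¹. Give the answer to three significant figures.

F/M ≈ 3.96 d⁻¹

F/M = Q·S₀ / (V·X) = 1030 × 4000 / (466.0 × 2230) = 3.965 g soluble BOD₅·(g VSS·d)⁻¹.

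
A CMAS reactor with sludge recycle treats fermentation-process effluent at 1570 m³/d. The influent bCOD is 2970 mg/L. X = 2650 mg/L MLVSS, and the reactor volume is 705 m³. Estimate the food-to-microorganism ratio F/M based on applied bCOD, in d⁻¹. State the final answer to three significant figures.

Food-to-microorganism ratio F/M = Q S₀ / (V X) = 1570 × 2970 / (705.0 × 2650) = 2.496 d⁻¹.

F/M ≈ 2.50 d⁻¹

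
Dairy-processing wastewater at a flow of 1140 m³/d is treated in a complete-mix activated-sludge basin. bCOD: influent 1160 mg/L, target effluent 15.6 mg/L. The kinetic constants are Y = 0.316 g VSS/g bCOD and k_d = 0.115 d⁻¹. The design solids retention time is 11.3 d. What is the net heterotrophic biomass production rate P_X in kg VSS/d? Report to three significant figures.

Y_obs = Y / (1 + k_d θ_c) = 0.316 / (1 + 0.115 × 11.3) = 0.316 / 2.300 = 0.1374.
Q·(S₀ − S) = 1140 × (1160 − 15.6) × 10⁻³ = 1305 kg/d removed.
P_X = Y_obs · Q(S₀ − S) = 0.1374 × 1305 = 179.3 kg VSS/d.

P_X ≈ 179 kg VSS/d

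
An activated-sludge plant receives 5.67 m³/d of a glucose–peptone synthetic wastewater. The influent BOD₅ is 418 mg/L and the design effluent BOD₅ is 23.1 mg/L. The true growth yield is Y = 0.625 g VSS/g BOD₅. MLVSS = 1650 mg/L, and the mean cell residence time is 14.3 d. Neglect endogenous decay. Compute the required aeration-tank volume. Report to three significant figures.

With k_d = 0 the design equation reduces to V = Y Q (S₀−S) θ_c / X = 0.625 × 5.67 × (418 − 23.1) × 14.3 / 1650 = 12.13 m³.

V ≈ 12.1 m³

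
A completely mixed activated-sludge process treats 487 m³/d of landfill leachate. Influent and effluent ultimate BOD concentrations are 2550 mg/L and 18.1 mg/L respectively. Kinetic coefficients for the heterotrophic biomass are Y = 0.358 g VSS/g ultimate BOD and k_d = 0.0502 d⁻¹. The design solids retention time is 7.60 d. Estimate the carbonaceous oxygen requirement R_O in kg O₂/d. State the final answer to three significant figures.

Observed yield with endogenous decay: Y_obs = Y / (1 + k_d·θ_c) = 0.358 / (1 + 0.0502 × 7.60) = 0.358 / 1.382 = 0.2591 g VSS/g ultimate BOD.
Substrate removed = Q·(S₀ − S) = 487 m³/d × (2550 − 18.1) g/m³ = 1.23×10^6 g/d = 1233 kg/d.
P_X = Y_obs·Q·(S₀ − S) = 0.2591 × 1233 = 319.5 kg VSS/d.
Carbonaceous O₂ demand = substrate oxidised − cell-mass equivalent = 1233 − 1.42 × 319.5 = 779.3 kg O₂/d.

R_O ≈ 779 kg O₂/d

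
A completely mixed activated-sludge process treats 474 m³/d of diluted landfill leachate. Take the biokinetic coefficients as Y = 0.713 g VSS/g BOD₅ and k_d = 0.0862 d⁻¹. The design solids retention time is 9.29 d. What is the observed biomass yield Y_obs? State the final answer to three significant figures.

Observed yield with endogenous decay: Y_obs = Y / (1 + k_d·θ_c) = 0.713 / (1 + 0.0862 × 9.29) = 0.713 / 1.801 = 0.3959 g VSS/g BOD₅.

Y_obs ≈ 0.396 g VSS/g BOD₅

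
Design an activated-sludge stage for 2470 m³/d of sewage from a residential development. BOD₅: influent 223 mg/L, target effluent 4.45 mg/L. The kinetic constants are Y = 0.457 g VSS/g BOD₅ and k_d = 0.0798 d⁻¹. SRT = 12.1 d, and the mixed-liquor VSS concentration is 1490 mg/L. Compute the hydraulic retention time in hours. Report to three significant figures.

From the SRT design equation V = Y Q (S₀−S) θ_c / [X (1 + k_d θ_c)] = 0.457 × 2470 × (223 − 4.45) × 12.1 / [1490 × (1 + 0.0798 × 12.1)] = 2.99×10^6 / 2929 = 1019 m³.
τ = V/Q = 1019/2470 = 0.4126 d, or 9.903 h.

τ ≈ 9.90 h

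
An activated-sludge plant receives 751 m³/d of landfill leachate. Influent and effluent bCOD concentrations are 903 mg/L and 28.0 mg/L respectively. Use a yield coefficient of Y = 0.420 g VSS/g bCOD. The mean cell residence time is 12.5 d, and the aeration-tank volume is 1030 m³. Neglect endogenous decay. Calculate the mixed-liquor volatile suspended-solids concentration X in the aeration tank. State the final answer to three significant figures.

Without decay, X = Y Q (S₀−S) θ_c / V = 0.420 × 751 × (903 − 28.0) × 12.5 / 1030 = 3349 mg/L.

X ≈ 3350 mg/L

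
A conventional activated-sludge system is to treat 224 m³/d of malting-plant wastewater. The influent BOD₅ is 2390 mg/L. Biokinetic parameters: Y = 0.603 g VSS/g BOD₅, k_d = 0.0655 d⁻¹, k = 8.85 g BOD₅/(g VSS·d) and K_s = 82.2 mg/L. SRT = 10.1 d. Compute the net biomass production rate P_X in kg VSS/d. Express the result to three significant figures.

P_X ≈ 194 kg VSS/d

For a completely mixed reactor with recycle the Lawrence–McCarty relation gives S = K_s·(1 + k_d·θ_c) / [θ_c·(Y·k − k_d) − 1] = 82.2 × (1 + 0.0655 × 10.1) / [10.1 × (0.603 × 8.85 − 0.0655) − 1] = 136.6 / 52.24 = 2.615 mg/L.
Y_obs = Y / (1 + k_d θ_c) = 0.603 / (1 + 0.0655 × 10.1) = 0.603 / 1.662 = 0.3629.
Q·(S₀ − S) = 224 × (2390 − 2.61) × 10⁻³ = 534.8 kg/d removed.
So the net sludge growth is P_X = 0.3629 × 534.8 = 194.1 kg VSS/d.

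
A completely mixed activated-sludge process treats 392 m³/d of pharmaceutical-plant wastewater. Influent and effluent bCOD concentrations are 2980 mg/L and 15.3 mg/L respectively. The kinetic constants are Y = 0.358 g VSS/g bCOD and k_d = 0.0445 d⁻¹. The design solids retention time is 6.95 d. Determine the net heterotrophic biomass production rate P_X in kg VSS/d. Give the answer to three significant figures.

The observed yield is Y_obs = Y/(1 + k_d·θ_c) = 0.358 / (1 + 0.0445 × 6.95) = 0.358 / 1.309 = 0.2734 g VSS per g bCOD removed.
Mass of bCOD removed per day: Q(S₀ − S) = 392 × 2965 g/m³ = 1162 kg/d.
Biomass produced: P_X = Y_obs·Q·ΔS = 0.2734 × 1162 ≈ 317.8 kg VSS/d.

P_X ≈ 318 kg VSS/d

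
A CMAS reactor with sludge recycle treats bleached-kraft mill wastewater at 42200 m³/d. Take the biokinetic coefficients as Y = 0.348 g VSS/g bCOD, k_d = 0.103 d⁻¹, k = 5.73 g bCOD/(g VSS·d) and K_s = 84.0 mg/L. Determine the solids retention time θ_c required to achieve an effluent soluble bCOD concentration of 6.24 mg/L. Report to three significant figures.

θ_c ≈ 28.7 d

From 1/θ_c = Y·k·S/(K_s + S) − k_d: Y·k·S/(K_s+S) = 0.348 × 5.73 × 6.24 / (84.0 + 6.24) = 0.1379 d⁻¹.
Then 1/θ_c = μ − k_d = 0.1379 − 0.103 = 0.03489 d⁻¹, giving θ_c = 28.67 d.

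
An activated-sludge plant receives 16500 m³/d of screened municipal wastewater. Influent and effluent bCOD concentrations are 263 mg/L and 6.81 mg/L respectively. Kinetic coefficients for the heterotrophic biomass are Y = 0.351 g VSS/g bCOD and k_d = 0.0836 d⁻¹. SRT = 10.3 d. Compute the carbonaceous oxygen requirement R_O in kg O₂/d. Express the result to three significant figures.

R_O ≈ 3100 kg O₂/d

Y_obs = Y / (1 + k_d θ_c) = 0.351 / (1 + 0.0836 × 10.3) = 0.351 / 1.861 = 0.1886.
Mass of bCOD removed per day: Q(S₀ − S) = 16500 × 256.2 g/m³ = 4227 kg/d.
Net sludge production P_X = 0.1886 × 4227 = 797.2 kg VSS/d.
R_O = Q·(S₀ − S) − 1.42·P_X = 4227 − 1.42 × 797.2 = 3095 kg O₂/d.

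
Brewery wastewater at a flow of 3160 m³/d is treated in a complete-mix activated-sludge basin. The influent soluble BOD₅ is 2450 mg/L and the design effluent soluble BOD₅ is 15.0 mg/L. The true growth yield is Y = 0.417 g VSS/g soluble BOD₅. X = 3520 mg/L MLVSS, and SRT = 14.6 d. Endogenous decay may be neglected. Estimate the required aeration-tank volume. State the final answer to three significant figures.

Biomass mass balance (decay neglected): V·X = Y·Q·(S₀ − S)·θ_c, so V = 0.417 × 3160 × (2450 − 15.0) × 14.6 / 3520 = 13309 m³.

V ≈ 13300 m³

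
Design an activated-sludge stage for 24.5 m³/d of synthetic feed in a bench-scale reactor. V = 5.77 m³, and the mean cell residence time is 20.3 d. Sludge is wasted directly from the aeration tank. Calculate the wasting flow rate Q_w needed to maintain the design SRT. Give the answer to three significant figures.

Q_w ≈ 0.284 m³/d

With mixed-liquor wasting, θ_c = V/Q_w, so Q_w = V/θ_c = 5.770/20.3 = 0.2842 m³/d.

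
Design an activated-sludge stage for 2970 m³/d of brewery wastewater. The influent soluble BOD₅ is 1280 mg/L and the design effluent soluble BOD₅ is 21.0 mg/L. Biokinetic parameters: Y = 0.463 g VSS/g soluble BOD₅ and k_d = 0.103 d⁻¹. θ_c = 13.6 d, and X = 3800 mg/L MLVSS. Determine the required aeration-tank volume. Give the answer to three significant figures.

Rearranging the biomass balance for a CMAS with decay, V = Y·Q·ΔS·θ_c / [X·(1+k_d θ_c)] = 0.463 × 2970 × (1280 − 21.0) × 13.6 / [3800 × (1 + 0.103 × 13.6)] = 2.35×10^7 / 9123 = 2581 m³.

V ≈ 2580 m³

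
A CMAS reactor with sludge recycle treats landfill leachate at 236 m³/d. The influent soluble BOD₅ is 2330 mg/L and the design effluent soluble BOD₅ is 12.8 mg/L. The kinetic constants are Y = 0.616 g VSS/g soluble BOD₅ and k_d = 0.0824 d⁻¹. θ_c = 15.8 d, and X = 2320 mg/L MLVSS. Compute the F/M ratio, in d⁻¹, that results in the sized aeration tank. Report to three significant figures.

Steady-state biomass mass balance: V·X·(1 + k_d·θ_c) = Y·Q·(S₀ − S)·θ_c, so V = 0.616 × 236 × (2330 − 12.8) × 15.8 / [2320 × (1 + 0.0824 × 15.8)] = 5.32×10^6 / 5340 = 996.6 m³.
F/M = applied load / biomass = Q·S₀/(V·X) = 236 × 2330 / (996.6 × 2320) = 0.2378 d⁻¹.

F/M ≈ 0.238 d⁻¹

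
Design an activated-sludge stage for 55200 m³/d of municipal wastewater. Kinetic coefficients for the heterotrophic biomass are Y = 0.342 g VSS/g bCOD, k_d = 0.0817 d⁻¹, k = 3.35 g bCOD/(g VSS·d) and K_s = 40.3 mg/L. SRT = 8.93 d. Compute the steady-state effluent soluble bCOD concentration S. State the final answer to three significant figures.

S ≈ 8.20 mg/L

Effluent substrate depends only on kinetics and SRT: S = K_s(1 + k_d θ_c) / [θ_c(Yk − k_d) − 1] = 40.3 × (1 + 0.0817 × 8.93) / [8.93 × (0.342 × 3.35 − 0.0817) − 1] = 69.70 / 8.502 = 8.199 mg/L.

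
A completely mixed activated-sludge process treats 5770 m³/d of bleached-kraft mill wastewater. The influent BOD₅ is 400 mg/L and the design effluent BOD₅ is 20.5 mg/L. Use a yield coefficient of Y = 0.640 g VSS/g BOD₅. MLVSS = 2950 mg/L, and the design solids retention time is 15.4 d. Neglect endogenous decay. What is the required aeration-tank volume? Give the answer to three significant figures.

With k_d = 0 the design equation reduces to V = Y Q (S₀−S) θ_c / X = 0.640 × 5770 × (400 − 20.5) × 15.4 / 2950 = 7316 m³.

V ≈ 7320 m³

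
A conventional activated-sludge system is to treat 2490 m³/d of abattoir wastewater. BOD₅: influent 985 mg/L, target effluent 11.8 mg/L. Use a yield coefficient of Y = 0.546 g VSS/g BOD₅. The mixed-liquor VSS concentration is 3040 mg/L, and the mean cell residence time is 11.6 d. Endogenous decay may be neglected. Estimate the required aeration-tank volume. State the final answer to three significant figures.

Biomass mass balance (decay neglected): V·X = Y·Q·(S₀ − S)·θ_c, so V = 0.546 × 2490 × (985 − 11.8) × 11.6 / 3040 = 5049 m³.

V ≈ 5050 m³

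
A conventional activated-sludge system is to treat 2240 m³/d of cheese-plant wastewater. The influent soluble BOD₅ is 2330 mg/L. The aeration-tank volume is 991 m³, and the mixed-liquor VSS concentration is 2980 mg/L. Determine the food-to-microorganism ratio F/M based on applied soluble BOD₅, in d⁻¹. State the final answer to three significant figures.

F/M ≈ 1.77 d⁻¹

Food-to-microorganism ratio F/M = Q S₀ / (V X) = 2240 × 2330 / (991.0 × 2980) = 1.767 d⁻¹.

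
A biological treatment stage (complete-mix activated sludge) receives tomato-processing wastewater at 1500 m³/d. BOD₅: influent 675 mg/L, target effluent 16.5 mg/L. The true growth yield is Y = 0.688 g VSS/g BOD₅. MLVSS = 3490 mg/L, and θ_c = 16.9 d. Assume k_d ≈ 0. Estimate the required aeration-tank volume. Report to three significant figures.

With k_d = 0 the design equation reduces to V = Y Q (S₀−S) θ_c / X = 0.688 × 1500 × (675 − 16.5) × 16.9 / 3490 = 3291 m³.

V ≈ 3290 m³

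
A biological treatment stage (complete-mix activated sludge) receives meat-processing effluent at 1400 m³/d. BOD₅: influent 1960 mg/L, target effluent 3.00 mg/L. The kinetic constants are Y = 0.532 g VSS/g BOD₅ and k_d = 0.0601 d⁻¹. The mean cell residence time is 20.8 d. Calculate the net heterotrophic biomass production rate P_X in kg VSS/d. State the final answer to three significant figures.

P_X ≈ 648 kg VSS/d

The observed yield is Y_obs = Y/(1 + k_d·θ_c) = 0.532 / (1 + 0.0601 × 20.8) = 0.532 / 2.250 = 0.2364 g VSS per g BOD₅ removed.
Substrate removed = Q·(S₀ − S) = 1400 m³/d × (1960 − 3.00) g/m³ = 2.74×10^6 g/d = 2740 kg/d.
Biomass produced: P_X = Y_obs·Q·ΔS = 0.2364 × 2740 ≈ 647.8 kg VSS/d.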